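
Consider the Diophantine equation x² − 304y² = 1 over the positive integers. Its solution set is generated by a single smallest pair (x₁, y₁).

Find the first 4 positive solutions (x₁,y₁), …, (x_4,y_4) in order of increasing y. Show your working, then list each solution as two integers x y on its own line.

57799 3315
6681448801 383207370
772362118440199 44298005553945
89283516160768675201 5120760845641726740

d=304: √d = [17; 2,3,2,1,1,1,1,1,2,3,2,34] (ℓ=12, even), read p_11/q_11
a_0=17:  p_0=17·1+0=17,  q_0=17·0+1=1
a_1=2:  p_1=2·17+1=35,  q_1=2·1+0=2
…
a_4=1:  p_4=1·279+122=401,  q_4=1·16+7=23
…
a_8=1:  p_8=1·1761+1081=2842,  q_8=1·101+62=163
a_9=2:  p_9=2·2842+1761=7445,  q_9=2·163+101=427
a_10=3:  p_10=3·7445+2842=25177,  q_10=3·427+163=1444
a_11=2:  p_11=2·25177+7445=57799,  q_11=2·1444+427=3315
→ (57799, 3315).  Check: 57799²=3340724401, 304·3315²=3340724400, difference 1.
k=2:  x_2 = 57799·57799+304·3315·3315 = 6681448801,  y_2 = 57799·3315+3315·57799 = 383207370
k=3:  x_3 = 57799·6681448801+304·3315·383207370 = 772362118440199,  y_3 = 57799·383207370+3315·6681448801 = 44298005553945
k=4:  x_4 = 57799·772362118440199+304·3315·44298005553945 = 89283516160768675201,  y_4 = 57799·44298005553945+3315·772362118440199 = 5120760845641726740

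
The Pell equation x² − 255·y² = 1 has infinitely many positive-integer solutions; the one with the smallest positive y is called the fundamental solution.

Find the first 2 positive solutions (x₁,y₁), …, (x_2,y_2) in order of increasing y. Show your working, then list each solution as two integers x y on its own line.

16 1
511 32

√255 → a₀=15, period (1,30); ℓ=2 even so k=1
a_0=15:  p_0=15·1+0=15,  q_0=15·0+1=1
a_1=1:  p_1=1·15+1=16,  q_1=1·1+0=1
→ (16, 1).  Check: 16²=256, 255·1²=255, difference 1.
k=2:  x_2 = 16·16+255·1·1 = 511,  y_2 = 16·1+1·16 = 32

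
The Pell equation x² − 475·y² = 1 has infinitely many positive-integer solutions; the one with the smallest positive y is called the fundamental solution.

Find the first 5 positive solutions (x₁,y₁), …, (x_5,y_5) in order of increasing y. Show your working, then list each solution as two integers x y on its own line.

√475 → a₀=21, period (1,3,1,6,2,6,1,3,1,42); ℓ=10 even so k=9
i=0: a=21 ⇒ p=21, q=1
i=1: a=1 ⇒ p=22, q=1
i=2: a=3 ⇒ p=87, q=4
i=3: a=1 ⇒ p=109, q=5
…
i=5: a=2 ⇒ p=1591, q=73
i=6: a=6 ⇒ p=10287, q=472
i=7: a=1 ⇒ p=11878, q=545
i=8: a=3 ⇒ p=45921, q=2107
i=9: a=1 ⇒ p=57799, q=2652
(x₁, y₁) = (57799, 2652);  57799² − 475·2652² = 1 ✓
(57799+2652√475)^2 = 6681448801 + 306565896√475
(57799+2652√475)^3 = 772362118440199 + 35438404443156√475
(57799+2652√475)^4 = 89283516160768675201 + 4096608676513381392√475
(57799+2652√475)^5 = 10320995900380175197444999 + 473559769752155457709260√475

57799 2652
6681448801 306565896
772362118440199 35438404443156
89283516160768675201 4096608676513381392
10320995900380175197444999 473559769752155457709260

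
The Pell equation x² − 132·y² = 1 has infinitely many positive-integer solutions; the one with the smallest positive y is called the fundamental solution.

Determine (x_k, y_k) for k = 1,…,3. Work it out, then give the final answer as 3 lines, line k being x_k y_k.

23 2
1057 92
48599 4230

[11; 2,22] for √132; ℓ=2 ⇒ convergent index 1
k=0  a_k=11  p_k/q_k = 11/1
k=1  a_k=2  p_k/q_k = 23/2
(x₁, y₁) = (23, 2);  23² − 132·2² = 1 ✓
(x_2, y_2) = (23·23 + 132·2·2, 23·2 + 2·23) = (1057, 92)
(x_3, y_3) = (23·1057 + 132·2·92, 23·92 + 2·1057) = (48599, 4230)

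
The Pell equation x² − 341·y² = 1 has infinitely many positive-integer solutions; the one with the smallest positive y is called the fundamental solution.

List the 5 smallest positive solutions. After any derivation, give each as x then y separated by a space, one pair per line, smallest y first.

√341 → a₀=18, period (2,6,1,8,2,…,6,2,36); ℓ=14 even so k=13
k=0  a_k=18  p_k/q_k = 18/1
k=1  a_k=2  p_k/q_k = 37/2
k=2  a_k=6  p_k/q_k = 240/13
…
k=5  a_k=2  p_k/q_k = 5189/281
…
k=7  a_k=2  p_k/q_k = 20479/1109
…
k=10  a_k=8  p_k/q_k = 641940/34763
k=11  a_k=1  p_k/q_k = 718667/38918
k=12  a_k=6  p_k/q_k = 4953942/268271
k=13  a_k=2  p_k/q_k = 10626551/575460
→ (10626551, 575460).  Check: 10626551²=112923586155601, 341·575460²=112923586155600, difference 1.
k=2:  x_2 = 10626551·10626551+341·575460·575460 = 225847172311201,  y_2 = 10626551·575460+575460·10626551 = 12230310076920
k=3:  x_3 = 10626551·225847172311201+341·575460·12230310076920 = 4799952989541519968951,  y_3 = 10626551·12230310076920+575460·225847172311201 = 259932027556408030380
k=4:  x_4 = 10626551·4799952989541519968951+341·575460·259932027556408030380 = 102013890481930631287980124801,  y_4 = 10626551·259932027556408030380+575460·4799952989541519968951 = 5524361894723138392975161840
k=5:  x_5 = 10626551·102013890481930631287980124801+341·575460·5524361894723138392975161840 = 2168111619829296063734843424848413751,  y_5 = 10626551·5524361894723138392975161840+575460·102013890481930631287980124801 = 117409826833463862093989641643997300

10626551 575460
225847172311201 12230310076920
4799952989541519968951 259932027556408030380
102013890481930631287980124801 5524361894723138392975161840
2168111619829296063734843424848413751 117409826833463862093989641643997300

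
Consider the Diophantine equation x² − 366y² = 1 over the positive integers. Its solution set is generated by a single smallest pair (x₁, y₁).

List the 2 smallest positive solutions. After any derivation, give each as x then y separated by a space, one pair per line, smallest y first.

√366 → a₀=19, period (7,1,1,1,2,12,2,1,1,1,7,38); ℓ=12 even so k=11
a_0=19:  p_0=19·1+0=19,  q_0=19·0+1=1
…
a_7=2:  p_7=2·14444+1167=30055,  q_7=2·755+61=1571
a_8=1:  p_8=1·30055+14444=44499,  q_8=1·1571+755=2326
a_9=1:  p_9=1·44499+30055=74554,  q_9=1·2326+1571=3897
a_10=1:  p_10=1·74554+44499=119053,  q_10=1·3897+2326=6223
a_11=7:  p_11=7·119053+74554=907925,  q_11=7·6223+3897=47458
→ (907925, 47458).  Check: 907925²=824327805625, 366·47458²=824327805624, difference 1.
(x_2, y_2) = (907925·907925 + 366·47458·47458, 907925·47458 + 47458·907925) = (1648655611249, 86176609300)

907925 47458
1648655611249 86176609300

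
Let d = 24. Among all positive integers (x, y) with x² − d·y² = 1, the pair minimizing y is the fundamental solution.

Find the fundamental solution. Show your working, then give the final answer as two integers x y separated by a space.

5 1

√24 → a₀=4, period (1,8); ℓ=2 even so k=1
a_0=4:  p_0=4·1+0=4,  q_0=4·0+1=1
a_1=1:  p_1=1·4+1=5,  q_1=1·1+0=1
→ (5, 1).  Check: 5²=25, 24·1²=24, difference 1.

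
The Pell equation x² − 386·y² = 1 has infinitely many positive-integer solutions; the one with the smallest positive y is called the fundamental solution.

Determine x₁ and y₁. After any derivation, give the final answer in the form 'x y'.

111555 5678

√386 = [19; 1,1,1,4,1,18,1,4,1,1,1,38, …], period ℓ=12 (even) → k=11
k=0  a_k=19  p_k/q_k = 19/1
k=1  a_k=1  p_k/q_k = 20/1
k=2  a_k=1  p_k/q_k = 39/2
k=3  a_k=1  p_k/q_k = 59/3
k=4  a_k=4  p_k/q_k = 275/14
k=5  a_k=1  p_k/q_k = 334/17
k=6  a_k=18  p_k/q_k = 6287/320
…
k=8  a_k=4  p_k/q_k = 32771/1668
k=9  a_k=1  p_k/q_k = 39392/2005
k=10  a_k=1  p_k/q_k = 72163/3673
k=11  a_k=1  p_k/q_k = 111555/5678
→ (111555, 5678).  Check: 111555²=12444518025, 386·5678²=12444518024, difference 1.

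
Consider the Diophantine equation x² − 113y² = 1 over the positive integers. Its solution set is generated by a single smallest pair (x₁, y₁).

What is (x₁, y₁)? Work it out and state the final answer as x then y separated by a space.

1204353 113296

√113 = [10; 1,1,1,2,2,1,1,1,20, …], period ℓ=9 (odd) → k=17
k=0  a_k=10  p_k/q_k = 10/1
k=1  a_k=1  p_k/q_k = 11/1
k=2  a_k=1  p_k/q_k = 21/2
…
k=5  a_k=2  p_k/q_k = 202/19
k=6  a_k=1  p_k/q_k = 287/27
k=7  a_k=1  p_k/q_k = 489/46
k=8  a_k=1  p_k/q_k = 776/73
k=9  a_k=20  p_k/q_k = 16009/1506
…
k=12  a_k=1  p_k/q_k = 49579/4664
…
k=16  a_k=1  p_k/q_k = 758918/71393
k=17  a_k=1  p_k/q_k = 1204353/113296
fundamental: x₁=1204353, y₁=113296  (since 1450466148609 − 113·12835983616 = 1)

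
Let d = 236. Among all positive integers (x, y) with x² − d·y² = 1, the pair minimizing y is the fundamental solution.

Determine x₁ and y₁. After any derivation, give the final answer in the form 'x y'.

[15; 2,1,3,5,1,6,1,5,3,1,2,30] for √236; ℓ=12 ⇒ convergent index 11
step 0: (15, 1)  from 15·(1,0) + (0,1)
…
step 2: (46, 3)  from 1·(31,2) + (15,1)
…
step 4: (891, 58)  from 5·(169,11) + (46,3)
step 5: (1060, 69)  from 1·(891,58) + (169,11)
…
step 8: (48806, 3177)  from 5·(8311,541) + (7251,472)
step 9: (154729, 10072)  from 3·(48806,3177) + (8311,541)
step 10: (203535, 13249)  from 1·(154729,10072) + (48806,3177)
step 11: (561799, 36570)  from 2·(203535,13249) + (154729,10072)
fundamental: x₁=561799, y₁=36570  (since 315618116401 − 236·1337364900 = 1)

561799 36570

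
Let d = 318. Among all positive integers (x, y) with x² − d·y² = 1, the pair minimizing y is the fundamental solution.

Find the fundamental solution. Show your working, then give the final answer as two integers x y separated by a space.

[17; 1,4,1,34] for √318; ℓ=4 ⇒ convergent index 3
k=0  a_k=17  p_k/q_k = 17/1
…
k=2  a_k=4  p_k/q_k = 89/5
k=3  a_k=1  p_k/q_k = 107/6
(x₁, y₁) = (107, 6);  107² − 318·6² = 1 ✓

107 6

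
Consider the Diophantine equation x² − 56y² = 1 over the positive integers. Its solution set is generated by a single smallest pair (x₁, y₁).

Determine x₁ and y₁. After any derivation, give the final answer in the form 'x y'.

√56 → a₀=7, period (2,14); ℓ=2 even so k=1
i=0: a=7 ⇒ p=7, q=1
i=1: a=2 ⇒ p=15, q=2
→ (15, 2).  Check: 15²=225, 56·2²=224, difference 1.

15 2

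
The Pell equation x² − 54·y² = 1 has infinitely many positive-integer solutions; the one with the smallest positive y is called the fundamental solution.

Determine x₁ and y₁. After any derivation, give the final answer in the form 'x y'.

[7; 2,1,6,1,2,14] for √54; ℓ=6 ⇒ convergent index 5
step 0: (7, 1)  from 7·(1,0) + (0,1)
…
step 2: (22, 3)  from 1·(15,2) + (7,1)
step 3: (147, 20)  from 6·(22,3) + (15,2)
step 4: (169, 23)  from 1·(147,20) + (22,3)
step 5: (485, 66)  from 2·(169,23) + (147,20)
(x₁, y₁) = (485, 66);  485² − 54·66² = 1 ✓

485 66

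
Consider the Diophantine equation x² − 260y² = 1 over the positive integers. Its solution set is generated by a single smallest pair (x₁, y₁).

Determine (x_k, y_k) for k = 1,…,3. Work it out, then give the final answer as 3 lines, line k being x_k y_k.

√260 = [16; 8,32, …], period ℓ=2 (even) → k=1
a_0=16:  p_0=16·1+0=16,  q_0=16·0+1=1
a_1=8:  p_1=8·16+1=129,  q_1=8·1+0=8
(x₁, y₁) = (129, 8);  129² − 260·8² = 1 ✓
k=2:  x_2 = 129·129+260·8·8 = 33281,  y_2 = 129·8+8·129 = 2064
k=3:  x_3 = 129·33281+260·8·2064 = 8586369,  y_3 = 129·2064+8·33281 = 532504

129 8
33281 2064
8586369 532504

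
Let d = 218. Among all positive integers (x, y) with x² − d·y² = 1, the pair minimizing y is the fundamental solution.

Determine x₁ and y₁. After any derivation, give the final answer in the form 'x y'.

126003 8534

d=218: √d = [14; 1,3,3,1,28] (ℓ=5, odd), read p_9/q_9
step 0: (14, 1)  from 14·(1,0) + (0,1)
…
step 2: (59, 4)  from 3·(15,1) + (14,1)
step 3: (192, 13)  from 3·(59,4) + (15,1)
…
step 5: (7220, 489)  from 28·(251,17) + (192,13)
…
step 8: (96370, 6527)  from 3·(29633,2007) + (7471,506)
step 9: (126003, 8534)  from 1·(96370,6527) + (29633,2007)
→ (126003, 8534).  Check: 126003²=15876756009, 218·8534²=15876756008, difference 1.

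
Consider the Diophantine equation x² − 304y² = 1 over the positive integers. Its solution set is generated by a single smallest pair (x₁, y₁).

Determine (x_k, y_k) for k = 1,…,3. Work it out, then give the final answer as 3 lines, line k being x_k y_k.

√304 → a₀=17, period (2,3,2,1,1,1,1,1,2,3,2,34); ℓ=12 even so k=11
a_0=17:  p_0=17·1+0=17,  q_0=17·0+1=1
a_1=2:  p_1=2·17+1=35,  q_1=2·1+0=2
a_2=3:  p_2=3·35+17=122,  q_2=3·2+1=7
a_3=2:  p_3=2·122+35=279,  q_3=2·7+2=16
a_4=1:  p_4=1·279+122=401,  q_4=1·16+7=23
a_5=1:  p_5=1·401+279=680,  q_5=1·23+16=39
a_6=1:  p_6=1·680+401=1081,  q_6=1·39+23=62
a_7=1:  p_7=1·1081+680=1761,  q_7=1·62+39=101
…
a_9=2:  p_9=2·2842+1761=7445,  q_9=2·163+101=427
a_10=3:  p_10=3·7445+2842=25177,  q_10=3·427+163=1444
a_11=2:  p_11=2·25177+7445=57799,  q_11=2·1444+427=3315
(x₁, y₁) = (57799, 3315);  57799² − 304·3315² = 1 ✓
(x_2, y_2) = (57799·57799 + 304·3315·3315, 57799·3315 + 3315·57799) = (6681448801, 383207370)
(x_3, y_3) = (57799·6681448801 + 304·3315·383207370, 57799·383207370 + 3315·6681448801) = (772362118440199, 44298005553945)

57799 3315
6681448801 383207370
772362118440199 44298005553945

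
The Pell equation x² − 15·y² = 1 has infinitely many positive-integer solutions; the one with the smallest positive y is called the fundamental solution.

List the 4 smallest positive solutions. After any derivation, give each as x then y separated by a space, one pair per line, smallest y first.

4 1
31 8
244 63
1921 496

√15 → a₀=3, period (1,6); ℓ=2 even so k=1
step 0: (3, 1)  from 3·(1,0) + (0,1)
step 1: (4, 1)  from 1·(3,1) + (1,0)
fundamental: x₁=4, y₁=1  (since 16 − 15·1 = 1)
n=2: (4,1)∘(4,1) = (4·4+15·1·1, 4·1+1·4) = (31,8)
n=3: (31,8)∘(4,1) = (4·31+15·1·8, 4·8+1·31) = (244,63)
n=4: (244,63)∘(4,1) = (4·244+15·1·63, 4·63+1·244) = (1921,496)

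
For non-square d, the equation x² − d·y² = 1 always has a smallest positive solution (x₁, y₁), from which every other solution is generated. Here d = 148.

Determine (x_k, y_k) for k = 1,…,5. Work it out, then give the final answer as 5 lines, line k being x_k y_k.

√148 → a₀=12, period (6,24); ℓ=2 even so k=1
i=0: a=12 ⇒ p=12, q=1
i=1: a=6 ⇒ p=73, q=6
→ (73, 6).  Check: 73²=5329, 148·6²=5328, difference 1.
(73+6√148)^2 = 10657 + 876√148
(73+6√148)^3 = 1555849 + 127890√148
(73+6√148)^4 = 227143297 + 18671064√148
(73+6√148)^5 = 33161365513 + 2725847454√148

73 6
10657 876
1555849 127890
227143297 18671064
33161365513 2725847454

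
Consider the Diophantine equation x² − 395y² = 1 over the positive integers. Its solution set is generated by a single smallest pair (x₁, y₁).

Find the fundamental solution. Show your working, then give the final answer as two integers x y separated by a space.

159 8

d=395: √d = [19; 1,6,1,38] (ℓ=4, even), read p_3/q_3
a_0=19:  p_0=19·1+0=19,  q_0=19·0+1=1
a_1=1:  p_1=1·19+1=20,  q_1=1·1+0=1
a_2=6:  p_2=6·20+19=139,  q_2=6·1+1=7
a_3=1:  p_3=1·139+20=159,  q_3=1·7+1=8
fundamental: x₁=159, y₁=8  (since 25281 − 395·64 = 1)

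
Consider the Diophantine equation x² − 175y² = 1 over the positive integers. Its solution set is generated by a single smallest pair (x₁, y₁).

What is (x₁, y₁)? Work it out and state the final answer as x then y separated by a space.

√175 → a₀=13, period (4,2,1,2,4,26); ℓ=6 even so k=5
i=0: a=13 ⇒ p=13, q=1
…
i=3: a=1 ⇒ p=172, q=13
i=4: a=2 ⇒ p=463, q=35
i=5: a=4 ⇒ p=2024, q=153
(x₁, y₁) = (2024, 153);  2024² − 175·153² = 1 ✓

2024 153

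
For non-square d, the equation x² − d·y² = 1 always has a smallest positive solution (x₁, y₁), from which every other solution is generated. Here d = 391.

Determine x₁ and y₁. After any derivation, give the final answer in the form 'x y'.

√391 → a₀=19, period (1,3,2,2,1,…,3,1,38); ℓ=16 even so k=15
step 0: (19, 1)  from 19·(1,0) + (0,1)
…
step 3: (178, 9)  from 2·(79,4) + (20,1)
step 4: (435, 22)  from 2·(178,9) + (79,4)
step 5: (613, 31)  from 1·(435,22) + (178,9)
step 6: (1048, 53)  from 1·(613,31) + (435,22)
…
step 9: (107747, 5449)  from 2·(52519,2656) + (2709,137)
step 10: (160266, 8105)  from 1·(107747,5449) + (52519,2656)
…
step 14: (5678083, 287153)  from 3·(1660597,83980) + (696292,35213)
step 15: (7338680, 371133)  from 1·(5678083,287153) + (1660597,83980)
(x₁, y₁) = (7338680, 371133);  7338680² − 391·371133² = 1 ✓

7338680 371133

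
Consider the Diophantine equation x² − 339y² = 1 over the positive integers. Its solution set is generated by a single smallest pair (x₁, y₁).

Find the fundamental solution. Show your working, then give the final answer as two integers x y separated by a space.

d=339: √d = [18; 2,2,2,1,17,1,2,2,2,36] (ℓ=10, even), read p_9/q_9
a_0=18:  p_0=18·1+0=18,  q_0=18·0+1=1
…
a_4=1:  p_4=1·221+92=313,  q_4=1·12+5=17
a_5=17:  p_5=17·313+221=5542,  q_5=17·17+12=301
…
a_7=2:  p_7=2·5855+5542=17252,  q_7=2·318+301=937
a_8=2:  p_8=2·17252+5855=40359,  q_8=2·937+318=2192
a_9=2:  p_9=2·40359+17252=97970,  q_9=2·2192+937=5321
fundamental: x₁=97970, y₁=5321  (since 9598120900 − 339·28313041 = 1)

97970 5321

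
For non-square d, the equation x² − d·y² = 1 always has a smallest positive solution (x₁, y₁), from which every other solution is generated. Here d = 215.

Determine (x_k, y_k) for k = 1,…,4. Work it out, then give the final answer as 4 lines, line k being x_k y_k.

√215 = [14; 1,1,1,28, …], period ℓ=4 (even) → k=3
i=0: a=14 ⇒ p=14, q=1
…
i=2: a=1 ⇒ p=29, q=2
i=3: a=1 ⇒ p=44, q=3
fundamental: x₁=44, y₁=3  (since 1936 − 215·9 = 1)
(44+3√215)^2 = 3871 + 264√215
(44+3√215)^3 = 340604 + 23229√215
(44+3√215)^4 = 29969281 + 2043888√215

44 3
3871 264
340604 23229
29969281 2043888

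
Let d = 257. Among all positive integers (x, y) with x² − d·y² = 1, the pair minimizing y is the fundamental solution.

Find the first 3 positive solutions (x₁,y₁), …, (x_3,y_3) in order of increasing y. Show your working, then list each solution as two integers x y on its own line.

[16; 32] for √257; ℓ=1 ⇒ convergent index 1
a_0=16:  p_0=16·1+0=16,  q_0=16·0+1=1
a_1=32:  p_1=32·16+1=513,  q_1=32·1+0=32
(x₁, y₁) = (513, 32);  513² − 257·32² = 1 ✓
n=2: (513,32)∘(513,32) = (513·513+257·32·32, 513·32+32·513) = (526337,32832)
n=3: (526337,32832)∘(513,32) = (513·526337+257·32·32832, 513·32832+32·526337) = (540021249,33685600)

513 32
526337 32832
540021249 33685600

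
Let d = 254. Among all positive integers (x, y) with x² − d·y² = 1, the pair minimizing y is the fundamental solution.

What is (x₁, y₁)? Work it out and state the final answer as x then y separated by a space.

[15; 1,14,1,30] for √254; ℓ=4 ⇒ convergent index 3
step 0: (15, 1)  from 15·(1,0) + (0,1)
step 1: (16, 1)  from 1·(15,1) + (1,0)
step 2: (239, 15)  from 14·(16,1) + (15,1)
step 3: (255, 16)  from 1·(239,15) + (16,1)
(x₁, y₁) = (255, 16);  255² − 254·16² = 1 ✓

255 16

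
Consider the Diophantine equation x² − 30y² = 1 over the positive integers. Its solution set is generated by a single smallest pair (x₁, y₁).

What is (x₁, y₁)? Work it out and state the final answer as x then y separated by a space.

d=30: √d = [5; 2,10] (ℓ=2, even), read p_1/q_1
a_0=5:  p_0=5·1+0=5,  q_0=5·0+1=1
a_1=2:  p_1=2·5+1=11,  q_1=2·1+0=2
fundamental: x₁=11, y₁=2  (since 121 − 30·4 = 1)

11 2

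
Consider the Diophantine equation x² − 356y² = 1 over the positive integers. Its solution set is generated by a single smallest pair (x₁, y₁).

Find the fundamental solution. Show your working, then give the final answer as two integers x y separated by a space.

500001 26500

√356 → a₀=18, period (1,6,1,1,2,…,6,1,36); ℓ=14 even so k=13
a_0=18:  p_0=18·1+0=18,  q_0=18·0+1=1
a_1=1:  p_1=1·18+1=19,  q_1=1·1+0=1
…
a_3=1:  p_3=1·132+19=151,  q_3=1·7+1=8
…
a_5=2:  p_5=2·283+151=717,  q_5=2·15+8=38
…
a_7=8:  p_7=8·1000+717=8717,  q_7=8·53+38=462
…
a_9=2:  p_9=2·9717+8717=28151,  q_9=2·515+462=1492
…
a_11=1:  p_11=1·37868+28151=66019,  q_11=1·2007+1492=3499
a_12=6:  p_12=6·66019+37868=433982,  q_12=6·3499+2007=23001
a_13=1:  p_13=1·433982+66019=500001,  q_13=1·23001+3499=26500
(x₁, y₁) = (500001, 26500);  500001² − 356·26500² = 1 ✓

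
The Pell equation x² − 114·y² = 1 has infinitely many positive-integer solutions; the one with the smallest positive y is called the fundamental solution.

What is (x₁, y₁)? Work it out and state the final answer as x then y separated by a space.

1025 96

[10; 1,2,10,2,1,20] for √114; ℓ=6 ⇒ convergent index 5
step 0: (10, 1)  from 10·(1,0) + (0,1)
step 1: (11, 1)  from 1·(10,1) + (1,0)
step 2: (32, 3)  from 2·(11,1) + (10,1)
…
step 4: (694, 65)  from 2·(331,31) + (32,3)
step 5: (1025, 96)  from 1·(694,65) + (331,31)
(x₁, y₁) = (1025, 96);  1025² − 114·96² = 1 ✓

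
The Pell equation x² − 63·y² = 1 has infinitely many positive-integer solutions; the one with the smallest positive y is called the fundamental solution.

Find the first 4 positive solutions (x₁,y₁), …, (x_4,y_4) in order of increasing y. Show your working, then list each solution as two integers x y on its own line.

8 1
127 16
2024 255
32257 4064

[7; 1,14] for √63; ℓ=2 ⇒ convergent index 1
a_0=7:  p_0=7·1+0=7,  q_0=7·0+1=1
a_1=1:  p_1=1·7+1=8,  q_1=1·1+0=1
fundamental: x₁=8, y₁=1  (since 64 − 63·1 = 1)
n=2: (8,1)∘(8,1) = (8·8+63·1·1, 8·1+1·8) = (127,16)
n=3: (127,16)∘(8,1) = (8·127+63·1·16, 8·16+1·127) = (2024,255)
n=4: (2024,255)∘(8,1) = (8·2024+63·1·255, 8·255+1·2024) = (32257,4064)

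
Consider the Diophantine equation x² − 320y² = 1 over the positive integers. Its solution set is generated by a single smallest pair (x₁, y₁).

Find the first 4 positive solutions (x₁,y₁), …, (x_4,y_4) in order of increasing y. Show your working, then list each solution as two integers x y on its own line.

[17; 1,7,1,34] for √320; ℓ=4 ⇒ convergent index 3
a_0=17:  p_0=17·1+0=17,  q_0=17·0+1=1
…
a_2=7:  p_2=7·18+17=143,  q_2=7·1+1=8
a_3=1:  p_3=1·143+18=161,  q_3=1·8+1=9
fundamental: x₁=161, y₁=9  (since 25921 − 320·81 = 1)
k=2:  x_2 = 161·161+320·9·9 = 51841,  y_2 = 161·9+9·161 = 2898
k=3:  x_3 = 161·51841+320·9·2898 = 16692641,  y_3 = 161·2898+9·51841 = 933147
k=4:  x_4 = 161·16692641+320·9·933147 = 5374978561,  y_4 = 161·933147+9·16692641 = 300470436

161 9
51841 2898
16692641 933147
5374978561 300470436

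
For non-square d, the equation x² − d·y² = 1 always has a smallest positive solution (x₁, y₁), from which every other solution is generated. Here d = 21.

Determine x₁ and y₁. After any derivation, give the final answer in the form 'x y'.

55 12

[4; 1,1,2,1,1,8] for √21; ℓ=6 ⇒ convergent index 5
step 0: (4, 1)  from 4·(1,0) + (0,1)
step 1: (5, 1)  from 1·(4,1) + (1,0)
step 2: (9, 2)  from 1·(5,1) + (4,1)
step 3: (23, 5)  from 2·(9,2) + (5,1)
step 4: (32, 7)  from 1·(23,5) + (9,2)
step 5: (55, 12)  from 1·(32,7) + (23,5)
→ (55, 12).  Check: 55²=3025, 21·12²=3024, difference 1.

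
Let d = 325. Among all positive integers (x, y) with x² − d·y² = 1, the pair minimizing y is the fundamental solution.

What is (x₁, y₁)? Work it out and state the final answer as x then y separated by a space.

√325 → a₀=18, period (36); ℓ=1 odd so k=1
step 0: (18, 1)  from 18·(1,0) + (0,1)
step 1: (649, 36)  from 36·(18,1) + (1,0)
→ (649, 36).  Check: 649²=421201, 325·36²=421200, difference 1.

649 36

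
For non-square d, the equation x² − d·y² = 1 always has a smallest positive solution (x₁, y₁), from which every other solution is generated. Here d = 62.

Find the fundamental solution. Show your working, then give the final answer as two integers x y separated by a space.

63 8

√62 = [7; 1,6,1,14, …], period ℓ=4 (even) → k=3
step 0: (7, 1)  from 7·(1,0) + (0,1)
…
step 2: (55, 7)  from 6·(8,1) + (7,1)
step 3: (63, 8)  from 1·(55,7) + (8,1)
→ (63, 8).  Check: 63²=3969, 62·8²=3968, difference 1.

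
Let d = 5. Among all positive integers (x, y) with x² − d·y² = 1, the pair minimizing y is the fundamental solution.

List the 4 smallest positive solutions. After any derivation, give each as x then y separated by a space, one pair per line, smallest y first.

9 4
161 72
2889 1292
51841 23184

√5 → a₀=2, period (4); ℓ=1 odd so k=1
step 0: (2, 1)  from 2·(1,0) + (0,1)
step 1: (9, 4)  from 4·(2,1) + (1,0)
→ (9, 4).  Check: 9²=81, 5·4²=80, difference 1.
(9+4√5)^2 = 161 + 72√5
(9+4√5)^3 = 2889 + 1292√5
(9+4√5)^4 = 51841 + 23184√5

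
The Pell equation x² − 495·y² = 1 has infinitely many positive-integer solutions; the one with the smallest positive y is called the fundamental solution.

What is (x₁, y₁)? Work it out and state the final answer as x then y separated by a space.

[22; 4,44] for √495; ℓ=2 ⇒ convergent index 1
i=0: a=22 ⇒ p=22, q=1
i=1: a=4 ⇒ p=89, q=4
→ (89, 4).  Check: 89²=7921, 495·4²=7920, difference 1.

89 4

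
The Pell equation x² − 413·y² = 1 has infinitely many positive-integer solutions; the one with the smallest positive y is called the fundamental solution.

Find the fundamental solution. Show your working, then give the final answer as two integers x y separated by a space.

d=413: √d = [20; 3,9,1,4,1,9,3,40] (ℓ=8, even), read p_7/q_7
step 0: (20, 1)  from 20·(1,0) + (0,1)
…
step 2: (569, 28)  from 9·(61,3) + (20,1)
…
step 4: (3089, 152)  from 4·(630,31) + (569,28)
step 5: (3719, 183)  from 1·(3089,152) + (630,31)
step 6: (36560, 1799)  from 9·(3719,183) + (3089,152)
step 7: (113399, 5580)  from 3·(36560,1799) + (3719,183)
fundamental: x₁=113399, y₁=5580  (since 12859333201 − 413·31136400 = 1)

113399 5580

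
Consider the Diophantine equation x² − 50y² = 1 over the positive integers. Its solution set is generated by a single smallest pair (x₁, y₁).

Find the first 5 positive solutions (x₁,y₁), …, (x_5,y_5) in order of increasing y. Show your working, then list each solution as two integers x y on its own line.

√50 = [7; 14, …], period ℓ=1 (odd) → k=1
a_0=7:  p_0=7·1+0=7,  q_0=7·0+1=1
a_1=14:  p_1=14·7+1=99,  q_1=14·1+0=14
fundamental: x₁=99, y₁=14  (since 9801 − 50·196 = 1)
k=2:  x_2 = 99·99+50·14·14 = 19601,  y_2 = 99·14+14·99 = 2772
k=3:  x_3 = 99·19601+50·14·2772 = 3880899,  y_3 = 99·2772+14·19601 = 548842
k=4:  x_4 = 99·3880899+50·14·548842 = 768398401,  y_4 = 99·548842+14·3880899 = 108667944
k=5:  x_5 = 99·768398401+50·14·108667944 = 152139002499,  y_5 = 99·108667944+14·768398401 = 21515704070

99 14
19601 2772
3880899 548842
768398401 108667944
152139002499 21515704070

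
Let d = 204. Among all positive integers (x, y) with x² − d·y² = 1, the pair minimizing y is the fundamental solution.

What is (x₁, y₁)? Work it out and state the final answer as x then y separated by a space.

d=204: √d = [14; 3,1,1,6,1,1,3,28] (ℓ=8, even), read p_7/q_7
i=0: a=14 ⇒ p=14, q=1
…
i=3: a=1 ⇒ p=100, q=7
i=4: a=6 ⇒ p=657, q=46
i=5: a=1 ⇒ p=757, q=53
i=6: a=1 ⇒ p=1414, q=99
i=7: a=3 ⇒ p=4999, q=350
→ (4999, 350).  Check: 4999²=24990001, 204·350²=24990000, difference 1.

4999 350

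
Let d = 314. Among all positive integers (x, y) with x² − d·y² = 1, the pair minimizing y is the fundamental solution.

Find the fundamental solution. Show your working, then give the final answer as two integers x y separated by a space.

392499 22150

[17; 1,2,1,1,2,1,34] for √314; ℓ=7 ⇒ convergent index 13
k=0  a_k=17  p_k/q_k = 17/1
k=1  a_k=1  p_k/q_k = 18/1
k=2  a_k=2  p_k/q_k = 53/3
…
k=8  a_k=1  p_k/q_k = 15824/893
…
k=11  a_k=1  p_k/q_k = 109882/6201
k=12  a_k=2  p_k/q_k = 282617/15949
k=13  a_k=1  p_k/q_k = 392499/22150
→ (392499, 22150).  Check: 392499²=154055465001, 314·22150²=154055465000, difference 1.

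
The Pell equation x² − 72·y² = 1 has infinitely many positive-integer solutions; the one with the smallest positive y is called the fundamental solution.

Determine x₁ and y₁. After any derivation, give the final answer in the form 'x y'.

17 2

[8; 2,16] for √72; ℓ=2 ⇒ convergent index 1
k=0  a_k=8  p_k/q_k = 8/1
k=1  a_k=2  p_k/q_k = 17/2
fundamental: x₁=17, y₁=2  (since 289 − 72·4 = 1)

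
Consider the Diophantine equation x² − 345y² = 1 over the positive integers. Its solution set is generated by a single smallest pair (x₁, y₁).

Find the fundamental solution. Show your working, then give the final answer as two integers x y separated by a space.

6761 364

√345 → a₀=18, period (1,1,2,1,6,1,2,1,1,36); ℓ=10 even so k=9
k=0  a_k=18  p_k/q_k = 18/1
k=1  a_k=1  p_k/q_k = 19/1
k=2  a_k=1  p_k/q_k = 37/2
…
k=4  a_k=1  p_k/q_k = 130/7
k=5  a_k=6  p_k/q_k = 873/47
k=6  a_k=1  p_k/q_k = 1003/54
k=7  a_k=2  p_k/q_k = 2879/155
k=8  a_k=1  p_k/q_k = 3882/209
k=9  a_k=1  p_k/q_k = 6761/364
fundamental: x₁=6761, y₁=364  (since 45711121 − 345·132496 = 1)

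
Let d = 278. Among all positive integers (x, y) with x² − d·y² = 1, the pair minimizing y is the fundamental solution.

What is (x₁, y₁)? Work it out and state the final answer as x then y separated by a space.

√278 → a₀=16, period (1,2,16,2,1,32); ℓ=6 even so k=5
k=0  a_k=16  p_k/q_k = 16/1
k=1  a_k=1  p_k/q_k = 17/1
…
k=3  a_k=16  p_k/q_k = 817/49
k=4  a_k=2  p_k/q_k = 1684/101
k=5  a_k=1  p_k/q_k = 2501/150
→ (2501, 150).  Check: 2501²=6255001, 278·150²=6255000, difference 1.

2501 150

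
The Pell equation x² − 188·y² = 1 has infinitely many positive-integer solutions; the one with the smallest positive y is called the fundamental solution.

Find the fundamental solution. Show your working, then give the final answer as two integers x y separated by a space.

√188 = [13; 1,2,2,6,2,2,1,26, …], period ℓ=8 (even) → k=7
step 0: (13, 1)  from 13·(1,0) + (0,1)
step 1: (14, 1)  from 1·(13,1) + (1,0)
…
step 4: (617, 45)  from 6·(96,7) + (41,3)
…
step 6: (3277, 239)  from 2·(1330,97) + (617,45)
step 7: (4607, 336)  from 1·(3277,239) + (1330,97)
(x₁, y₁) = (4607, 336);  4607² − 188·336² = 1 ✓

4607 336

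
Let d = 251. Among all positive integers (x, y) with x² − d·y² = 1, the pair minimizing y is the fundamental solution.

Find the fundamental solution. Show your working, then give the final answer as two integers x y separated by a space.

[15; 1,5,2,1,2,…,5,1,30] for √251; ℓ=14 ⇒ convergent index 13
k=0  a_k=15  p_k/q_k = 15/1
k=1  a_k=1  p_k/q_k = 16/1
k=2  a_k=5  p_k/q_k = 95/6
k=3  a_k=2  p_k/q_k = 206/13
k=4  a_k=1  p_k/q_k = 301/19
k=5  a_k=2  p_k/q_k = 808/51
k=6  a_k=2  p_k/q_k = 1917/121
…
k=8  a_k=2  p_k/q_k = 61043/3853
k=9  a_k=2  p_k/q_k = 151649/9572
k=10  a_k=1  p_k/q_k = 212692/13425
k=11  a_k=2  p_k/q_k = 577033/36422
k=12  a_k=5  p_k/q_k = 3097857/195535
k=13  a_k=1  p_k/q_k = 3674890/231957
→ (3674890, 231957).  Check: 3674890²=13504816512100, 251·231957²=13504816512099, difference 1.

3674890 231957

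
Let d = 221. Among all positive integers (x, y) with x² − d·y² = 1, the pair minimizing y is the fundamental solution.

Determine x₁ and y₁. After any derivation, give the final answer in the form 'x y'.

1665 112

[14; 1,6,2,6,1,28] for √221; ℓ=6 ⇒ convergent index 5
a_0=14:  p_0=14·1+0=14,  q_0=14·0+1=1
a_1=1:  p_1=1·14+1=15,  q_1=1·1+0=1
a_2=6:  p_2=6·15+14=104,  q_2=6·1+1=7
a_3=2:  p_3=2·104+15=223,  q_3=2·7+1=15
a_4=6:  p_4=6·223+104=1442,  q_4=6·15+7=97
a_5=1:  p_5=1·1442+223=1665,  q_5=1·97+15=112
fundamental: x₁=1665, y₁=112  (since 2772225 − 221·12544 = 1)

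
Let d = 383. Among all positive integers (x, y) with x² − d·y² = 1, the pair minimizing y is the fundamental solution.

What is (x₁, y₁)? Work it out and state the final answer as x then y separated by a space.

√383 = [19; 1,1,3,19,3,1,1,38, …], period ℓ=8 (even) → k=7
k=0  a_k=19  p_k/q_k = 19/1
…
k=3  a_k=3  p_k/q_k = 137/7
…
k=6  a_k=1  p_k/q_k = 10705/547
k=7  a_k=1  p_k/q_k = 18768/959
fundamental: x₁=18768, y₁=959  (since 352237824 − 383·919681 = 1)

18768 959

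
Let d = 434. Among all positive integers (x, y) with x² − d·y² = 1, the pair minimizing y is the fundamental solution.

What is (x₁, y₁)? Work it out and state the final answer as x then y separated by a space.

[20; 1,4,1,40] for √434; ℓ=4 ⇒ convergent index 3
i=0: a=20 ⇒ p=20, q=1
i=1: a=1 ⇒ p=21, q=1
i=2: a=4 ⇒ p=104, q=5
i=3: a=1 ⇒ p=125, q=6
fundamental: x₁=125, y₁=6  (since 15625 − 434·36 = 1)

125 6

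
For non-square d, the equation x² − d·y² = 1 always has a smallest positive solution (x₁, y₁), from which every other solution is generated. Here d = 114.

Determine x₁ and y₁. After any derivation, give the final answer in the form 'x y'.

1025 96

√114 → a₀=10, period (1,2,10,2,1,20); ℓ=6 even so k=5
i=0: a=10 ⇒ p=10, q=1
…
i=3: a=10 ⇒ p=331, q=31
i=4: a=2 ⇒ p=694, q=65
i=5: a=1 ⇒ p=1025, q=96
(x₁, y₁) = (1025, 96);  1025² − 114·96² = 1 ✓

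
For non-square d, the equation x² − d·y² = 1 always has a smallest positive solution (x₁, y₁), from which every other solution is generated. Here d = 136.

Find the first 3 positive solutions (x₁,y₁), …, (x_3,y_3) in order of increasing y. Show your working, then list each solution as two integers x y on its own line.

35 3
2449 210
171395 14697

d=136: √d = [11; 1,1,1,22] (ℓ=4, even), read p_3/q_3
i=0: a=11 ⇒ p=11, q=1
i=1: a=1 ⇒ p=12, q=1
i=2: a=1 ⇒ p=23, q=2
i=3: a=1 ⇒ p=35, q=3
(x₁, y₁) = (35, 3);  35² − 136·3² = 1 ✓
(35+3√136)^2 = 2449 + 210√136
(35+3√136)^3 = 171395 + 14697√136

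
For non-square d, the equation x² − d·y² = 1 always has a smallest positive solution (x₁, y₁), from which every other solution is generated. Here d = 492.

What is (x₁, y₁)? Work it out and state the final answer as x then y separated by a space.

29767 1342

[22; 5,1,1,10,1,1,5,44] for √492; ℓ=8 ⇒ convergent index 7
step 0: (22, 1)  from 22·(1,0) + (0,1)
step 1: (111, 5)  from 5·(22,1) + (1,0)
…
step 4: (2573, 116)  from 10·(244,11) + (133,6)
…
step 6: (5390, 243)  from 1·(2817,127) + (2573,116)
step 7: (29767, 1342)  from 5·(5390,243) + (2817,127)
→ (29767, 1342).  Check: 29767²=886074289, 492·1342²=886074288, difference 1.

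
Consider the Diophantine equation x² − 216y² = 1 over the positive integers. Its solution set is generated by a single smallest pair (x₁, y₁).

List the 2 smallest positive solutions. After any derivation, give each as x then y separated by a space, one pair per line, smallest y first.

485 33
470449 32010

d=216: √d = [14; 1,2,3,2,1,28] (ℓ=6, even), read p_5/q_5
i=0: a=14 ⇒ p=14, q=1
…
i=4: a=2 ⇒ p=338, q=23
i=5: a=1 ⇒ p=485, q=33
→ (485, 33).  Check: 485²=235225, 216·33²=235224, difference 1.
k=2:  x_2 = 485·485+216·33·33 = 470449,  y_2 = 485·33+33·485 = 32010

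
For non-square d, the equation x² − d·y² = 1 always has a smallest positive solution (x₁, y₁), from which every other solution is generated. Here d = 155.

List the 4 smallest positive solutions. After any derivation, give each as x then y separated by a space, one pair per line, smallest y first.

249 20
124001 9960
61752249 4960060
30752496001 2470099920

d=155: √d = [12; 2,4,2,24] (ℓ=4, even), read p_3/q_3
k=0  a_k=12  p_k/q_k = 12/1
…
k=2  a_k=4  p_k/q_k = 112/9
k=3  a_k=2  p_k/q_k = 249/20
(x₁, y₁) = (249, 20);  249² − 155·20² = 1 ✓
(x_2, y_2) = (249·249 + 155·20·20, 249·20 + 20·249) = (124001, 9960)
(x_3, y_3) = (249·124001 + 155·20·9960, 249·9960 + 20·124001) = (61752249, 4960060)
(x_4, y_4) = (249·61752249 + 155·20·4960060, 249·4960060 + 20·61752249) = (30752496001, 2470099920)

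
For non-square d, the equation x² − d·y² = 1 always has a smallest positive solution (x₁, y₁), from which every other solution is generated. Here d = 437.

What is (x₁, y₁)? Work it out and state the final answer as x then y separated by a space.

[20; 1,9,2,9,1,40] for √437; ℓ=6 ⇒ convergent index 5
i=0: a=20 ⇒ p=20, q=1
i=1: a=1 ⇒ p=21, q=1
…
i=4: a=9 ⇒ p=4160, q=199
i=5: a=1 ⇒ p=4599, q=220
(x₁, y₁) = (4599, 220);  4599² − 437·220² = 1 ✓

4599 220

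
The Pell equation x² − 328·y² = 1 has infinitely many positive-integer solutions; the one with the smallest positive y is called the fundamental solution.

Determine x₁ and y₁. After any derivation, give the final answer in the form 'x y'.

163 9

√328 = [18; 9,36, …], period ℓ=2 (even) → k=1
i=0: a=18 ⇒ p=18, q=1
i=1: a=9 ⇒ p=163, q=9
(x₁, y₁) = (163, 9);  163² − 328·9² = 1 ✓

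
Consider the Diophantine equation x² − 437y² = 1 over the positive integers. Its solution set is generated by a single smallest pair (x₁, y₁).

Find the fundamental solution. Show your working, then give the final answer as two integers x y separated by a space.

4599 220

[20; 1,9,2,9,1,40] for √437; ℓ=6 ⇒ convergent index 5
i=0: a=20 ⇒ p=20, q=1
…
i=3: a=2 ⇒ p=439, q=21
i=4: a=9 ⇒ p=4160, q=199
i=5: a=1 ⇒ p=4599, q=220
(x₁, y₁) = (4599, 220);  4599² − 437·220² = 1 ✓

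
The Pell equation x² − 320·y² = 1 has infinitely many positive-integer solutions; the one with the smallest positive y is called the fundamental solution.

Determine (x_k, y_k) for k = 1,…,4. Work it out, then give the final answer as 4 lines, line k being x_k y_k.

√320 → a₀=17, period (1,7,1,34); ℓ=4 even so k=3
k=0  a_k=17  p_k/q_k = 17/1
k=1  a_k=1  p_k/q_k = 18/1
k=2  a_k=7  p_k/q_k = 143/8
k=3  a_k=1  p_k/q_k = 161/9
→ (161, 9).  Check: 161²=25921, 320·9²=25920, difference 1.
(161+9√320)^2 = 51841 + 2898√320
(161+9√320)^3 = 16692641 + 933147√320
(161+9√320)^4 = 5374978561 + 300470436√320

161 9
51841 2898
16692641 933147
5374978561 300470436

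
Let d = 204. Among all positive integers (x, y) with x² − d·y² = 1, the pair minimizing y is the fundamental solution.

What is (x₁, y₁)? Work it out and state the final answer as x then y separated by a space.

4999 350

[14; 3,1,1,6,1,1,3,28] for √204; ℓ=8 ⇒ convergent index 7
k=0  a_k=14  p_k/q_k = 14/1
…
k=2  a_k=1  p_k/q_k = 57/4
…
k=6  a_k=1  p_k/q_k = 1414/99
k=7  a_k=3  p_k/q_k = 4999/350
(x₁, y₁) = (4999, 350);  4999² − 204·350² = 1 ✓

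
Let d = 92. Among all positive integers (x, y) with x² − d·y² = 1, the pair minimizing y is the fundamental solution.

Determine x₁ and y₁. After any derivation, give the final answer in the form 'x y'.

d=92: √d = [9; 1,1,2,4,2,1,1,18] (ℓ=8, even), read p_7/q_7
a_0=9:  p_0=9·1+0=9,  q_0=9·0+1=1
a_1=1:  p_1=1·9+1=10,  q_1=1·1+0=1
a_2=1:  p_2=1·10+9=19,  q_2=1·1+1=2
a_3=2:  p_3=2·19+10=48,  q_3=2·2+1=5
…
a_5=2:  p_5=2·211+48=470,  q_5=2·22+5=49
a_6=1:  p_6=1·470+211=681,  q_6=1·49+22=71
a_7=1:  p_7=1·681+470=1151,  q_7=1·71+49=120
→ (1151, 120).  Check: 1151²=1324801, 92·120²=1324800, difference 1.

1151 120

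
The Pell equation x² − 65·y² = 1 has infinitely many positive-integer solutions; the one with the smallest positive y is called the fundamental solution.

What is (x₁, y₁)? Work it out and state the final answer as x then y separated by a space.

√65 → a₀=8, period (16); ℓ=1 odd so k=1
k=0  a_k=8  p_k/q_k = 8/1
k=1  a_k=16  p_k/q_k = 129/16
(x₁, y₁) = (129, 16);  129² − 65·16² = 1 ✓

129 16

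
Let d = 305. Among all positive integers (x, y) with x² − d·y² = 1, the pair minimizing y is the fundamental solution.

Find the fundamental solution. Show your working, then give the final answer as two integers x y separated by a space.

d=305: √d = [17; 2,6,2,34] (ℓ=4, even), read p_3/q_3
step 0: (17, 1)  from 17·(1,0) + (0,1)
step 1: (35, 2)  from 2·(17,1) + (1,0)
step 2: (227, 13)  from 6·(35,2) + (17,1)
step 3: (489, 28)  from 2·(227,13) + (35,2)
(x₁, y₁) = (489, 28);  489² − 305·28² = 1 ✓

489 28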